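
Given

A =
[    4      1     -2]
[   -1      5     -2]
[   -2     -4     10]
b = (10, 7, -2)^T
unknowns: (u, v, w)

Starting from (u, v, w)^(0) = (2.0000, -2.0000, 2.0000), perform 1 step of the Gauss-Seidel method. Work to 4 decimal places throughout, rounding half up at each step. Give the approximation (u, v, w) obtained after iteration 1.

(4.0000, 3.0000, 1.8000)

Iteration 1:
  u = (10 - (1)·-2.0000 - (-2)·2.0000) / (4) = 4.0000
  v = (7 - (-1)·4.0000 - (-2)·2.0000) / (5) = 3.0000
  w = (-2 - (-2)·4.0000 - (-4)·3.0000) / (10) = 1.8000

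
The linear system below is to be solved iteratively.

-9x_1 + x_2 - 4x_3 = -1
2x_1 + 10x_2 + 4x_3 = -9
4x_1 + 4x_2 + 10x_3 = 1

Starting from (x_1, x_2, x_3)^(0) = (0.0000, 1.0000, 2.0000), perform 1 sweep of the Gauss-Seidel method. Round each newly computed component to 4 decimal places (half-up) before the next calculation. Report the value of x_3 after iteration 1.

0.9934

Iteration 1:
  x_1 = (-1 - (1)·1.0000 - (-4)·2.0000) / (-9) = -0.6667
  x_2 = (-9 - (2)·-0.6667 - (4)·2.0000) / (10) = -1.5667
  x_3 = (1 - (4)·-0.6667 - (4)·-1.5667) / (10) = 0.9934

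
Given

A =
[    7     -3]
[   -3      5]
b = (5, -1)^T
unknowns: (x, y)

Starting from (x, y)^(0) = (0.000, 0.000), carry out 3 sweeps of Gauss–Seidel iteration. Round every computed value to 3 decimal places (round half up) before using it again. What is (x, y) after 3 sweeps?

Iteration 1:
  x = (5 - (-3)·0.000) / (7) = 0.714
  y = (-1 - (-3)·0.714) / (5) = 0.228
Iteration 2:
  x = (5 - (-3)·0.228) / (7) = 0.812
  y = (-1 - (-3)·0.812) / (5) = 0.287
Iteration 3:
  x = (5 - (-3)·0.287) / (7) = 0.837
  y = (-1 - (-3)·0.837) / (5) = 0.302

(0.837, 0.302)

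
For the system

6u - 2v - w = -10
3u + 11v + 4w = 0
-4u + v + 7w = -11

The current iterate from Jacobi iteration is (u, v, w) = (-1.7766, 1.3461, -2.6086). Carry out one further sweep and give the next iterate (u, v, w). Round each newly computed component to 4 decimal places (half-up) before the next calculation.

One sweep:
  u = (-10 - (-2)·1.3461 - (-1)·-2.6086) / (6) = -1.6527
  v = (0 - (3)·-1.7766 - (4)·-2.6086) / (11) = 1.4331
  w = (-11 - (-4)·-1.7766 - (1)·1.3461) / (7) = -2.7789

(-1.6527, 1.4331, -2.7789)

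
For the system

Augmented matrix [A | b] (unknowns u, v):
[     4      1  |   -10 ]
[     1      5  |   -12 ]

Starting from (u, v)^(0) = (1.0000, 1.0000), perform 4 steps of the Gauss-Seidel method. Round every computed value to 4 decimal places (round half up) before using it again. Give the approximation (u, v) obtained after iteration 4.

(-2.0001, -2.0000)

Iteration 1:
  u = (-10 - (1)·1.0000) / (4) = -2.7500
  v = (-12 - (1)·-2.7500) / (5) = -1.8500
Iteration 2:
  u = (-10 - (1)·-1.8500) / (4) = -2.0375
  v = (-12 - (1)·-2.0375) / (5) = -1.9925
Iteration 3:
  u = (-10 - (1)·-1.9925) / (4) = -2.0019
  v = (-12 - (1)·-2.0019) / (5) = -1.9996
Iteration 4:
  u = (-10 - (1)·-1.9996) / (4) = -2.0001
  v = (-12 - (1)·-2.0001) / (5) = -2.0000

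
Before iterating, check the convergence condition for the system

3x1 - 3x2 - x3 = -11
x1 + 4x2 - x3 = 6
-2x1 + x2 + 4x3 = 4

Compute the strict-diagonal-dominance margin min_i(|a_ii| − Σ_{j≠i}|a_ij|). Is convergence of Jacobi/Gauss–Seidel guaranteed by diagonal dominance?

row 1: |3| − (3+1) = -1
row 2: |4| − (1+1) = 2
row 3: |4| − (2+1) = 1
minimum over rows = -1 → not strictly diagonally dominant

-1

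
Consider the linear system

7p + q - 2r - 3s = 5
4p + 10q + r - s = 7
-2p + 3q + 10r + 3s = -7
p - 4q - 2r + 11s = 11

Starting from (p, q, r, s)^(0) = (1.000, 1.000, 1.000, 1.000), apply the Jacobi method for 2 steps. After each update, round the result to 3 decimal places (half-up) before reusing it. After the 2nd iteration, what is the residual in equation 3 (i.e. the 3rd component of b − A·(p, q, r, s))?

Iteration 1:
  p = (5 - (1)·1.000 - (-2)·1.000 - (-3)·1.000) / (7) = 1.286
  q = (7 - (4)·1.000 - (1)·1.000 - (-1)·1.000) / (10) = 0.300
  r = (-7 - (-2)·1.000 - (3)·1.000 - (3)·1.000) / (10) = -1.100
  s = (11 - (1)·1.000 - (-4)·1.000 - (-2)·1.000) / (11) = 1.455
Iteration 2:
  p = (5 - (1)·0.300 - (-2)·-1.100 - (-3)·1.455) / (7) = 0.981
  q = (7 - (4)·1.286 - (1)·-1.100 - (-1)·1.455) / (10) = 0.441
  r = (-7 - (-2)·1.286 - (3)·0.300 - (3)·1.455) / (10) = -0.969
  s = (11 - (1)·1.286 - (-4)·0.300 - (-2)·-1.100) / (11) = 0.792
Residual b − A·x = (-1.870, 0.427, 0.953, 1.133)

0.953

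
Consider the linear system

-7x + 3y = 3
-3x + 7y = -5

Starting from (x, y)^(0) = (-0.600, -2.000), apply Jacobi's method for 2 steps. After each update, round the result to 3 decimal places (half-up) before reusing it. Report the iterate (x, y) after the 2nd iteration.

(-0.845, -1.265)

Iteration 1:
  x = (3 - (3)·-2.000) / (-7) = -1.286
  y = (-5 - (-3)·-0.600) / (7) = -0.971
Iteration 2:
  x = (3 - (3)·-0.971) / (-7) = -0.845
  y = (-5 - (-3)·-1.286) / (7) = -1.265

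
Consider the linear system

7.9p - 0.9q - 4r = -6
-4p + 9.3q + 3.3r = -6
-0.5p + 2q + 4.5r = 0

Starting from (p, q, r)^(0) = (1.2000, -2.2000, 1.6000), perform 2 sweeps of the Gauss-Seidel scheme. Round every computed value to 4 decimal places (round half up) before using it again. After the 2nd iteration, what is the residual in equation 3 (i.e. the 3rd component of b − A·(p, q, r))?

Iteration 1:
  p = (-6 - (-0.9)·-2.2000 - (-4)·1.6000) / (7.9) = -0.2000
  q = (-6 - (-4)·-0.2000 - (3.3)·1.6000) / (9.3) = -1.2989
  r = (0 - (-0.5)·-0.2000 - (2)·-1.2989) / (4.5) = 0.5551
Iteration 2:
  p = (-6 - (-0.9)·-1.2989 - (-4)·0.5551) / (7.9) = -0.6264
  q = (-6 - (-4)·-0.6264 - (3.3)·0.5551) / (9.3) = -1.1116
  r = (0 - (-0.5)·-0.6264 - (2)·-1.1116) / (4.5) = 0.4244
Residual b − A·x = (-0.3543, 0.4318, 0.0002)

0.0002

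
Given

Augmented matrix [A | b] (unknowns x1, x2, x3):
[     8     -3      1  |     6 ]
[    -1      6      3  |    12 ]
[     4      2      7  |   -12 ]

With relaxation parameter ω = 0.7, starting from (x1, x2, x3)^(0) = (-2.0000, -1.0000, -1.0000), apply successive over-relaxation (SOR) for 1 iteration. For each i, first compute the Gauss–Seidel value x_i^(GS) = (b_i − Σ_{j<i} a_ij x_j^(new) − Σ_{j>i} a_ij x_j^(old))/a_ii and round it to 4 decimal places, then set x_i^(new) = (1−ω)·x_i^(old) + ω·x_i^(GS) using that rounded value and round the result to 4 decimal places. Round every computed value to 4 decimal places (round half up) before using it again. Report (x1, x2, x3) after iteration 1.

Iteration 1:
  x1: GS value = (6 - (-3)·-1.0000 - (1)·-1.0000) / (8) = 0.5000;  x1 ← (1−ω)·-2.0000 + ω·0.5000 = -0.2500
  x2: GS value = (12 - (-1)·-0.2500 - (3)·-1.0000) / (6) = 2.4583;  x2 ← (1−ω)·-1.0000 + ω·2.4583 = 1.4208
  x3: GS value = (-12 - (4)·-0.2500 - (2)·1.4208) / (7) = -1.9774;  x3 ← (1−ω)·-1.0000 + ω·-1.9774 = -1.6842

(-0.2500, 1.4208, -1.6842)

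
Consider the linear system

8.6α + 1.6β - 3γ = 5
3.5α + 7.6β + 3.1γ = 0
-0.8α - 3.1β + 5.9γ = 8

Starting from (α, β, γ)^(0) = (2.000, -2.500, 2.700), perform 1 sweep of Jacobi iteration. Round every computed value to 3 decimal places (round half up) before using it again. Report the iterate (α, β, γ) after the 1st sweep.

Iteration 1:
  α = (5 - (1.6)·-2.500 - (-3)·2.700) / (8.6) = 1.988
  β = (0 - (3.5)·2.000 - (3.1)·2.700) / (7.6) = -2.022
  γ = (8 - (-0.8)·2.000 - (-3.1)·-2.500) / (5.9) = 0.314

(1.988, -2.022, 0.314)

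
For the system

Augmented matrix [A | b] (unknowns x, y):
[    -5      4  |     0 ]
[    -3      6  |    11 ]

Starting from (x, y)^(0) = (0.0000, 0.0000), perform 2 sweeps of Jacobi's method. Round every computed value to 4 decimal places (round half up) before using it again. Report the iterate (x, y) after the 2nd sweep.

(1.4666, 1.8333)

Iteration 1:
  x = (0 - (4)·0.0000) / (-5) = 0.0000
  y = (11 - (-3)·0.0000) / (6) = 1.8333
Iteration 2:
  x = (0 - (4)·1.8333) / (-5) = 1.4666
  y = (11 - (-3)·0.0000) / (6) = 1.8333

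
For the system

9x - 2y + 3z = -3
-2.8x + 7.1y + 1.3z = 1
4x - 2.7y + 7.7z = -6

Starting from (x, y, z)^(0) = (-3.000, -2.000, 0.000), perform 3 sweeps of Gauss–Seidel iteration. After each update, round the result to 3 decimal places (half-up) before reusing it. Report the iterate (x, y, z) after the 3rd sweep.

Iteration 1:
  x = (-3 - (-2)·-2.000 - (3)·0.000) / (9) = -0.778
  y = (1 - (-2.8)·-0.778 - (1.3)·0.000) / (7.1) = -0.166
  z = (-6 - (4)·-0.778 - (-2.7)·-0.166) / (7.7) = -0.433
Iteration 2:
  x = (-3 - (-2)·-0.166 - (3)·-0.433) / (9) = -0.226
  y = (1 - (-2.8)·-0.226 - (1.3)·-0.433) / (7.1) = 0.131
  z = (-6 - (4)·-0.226 - (-2.7)·0.131) / (7.7) = -0.616
Iteration 3:
  x = (-3 - (-2)·0.131 - (3)·-0.616) / (9) = -0.099
  y = (1 - (-2.8)·-0.099 - (1.3)·-0.616) / (7.1) = 0.215
  z = (-6 - (4)·-0.099 - (-2.7)·0.215) / (7.7) = -0.652

(-0.099, 0.215, -0.652)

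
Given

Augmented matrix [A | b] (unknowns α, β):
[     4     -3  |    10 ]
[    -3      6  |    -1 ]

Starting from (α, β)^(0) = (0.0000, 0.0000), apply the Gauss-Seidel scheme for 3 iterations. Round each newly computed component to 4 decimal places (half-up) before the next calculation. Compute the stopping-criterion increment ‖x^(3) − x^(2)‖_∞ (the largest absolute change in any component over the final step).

Iteration 1:
  α = (10 - (-3)·0.0000) / (4) = 2.5000
  β = (-1 - (-3)·2.5000) / (6) = 1.0833
Iteration 2:
  α = (10 - (-3)·1.0833) / (4) = 3.3125
  β = (-1 - (-3)·3.3125) / (6) = 1.4896
Iteration 3:
  α = (10 - (-3)·1.4896) / (4) = 3.6172
  β = (-1 - (-3)·3.6172) / (6) = 1.6419
Change: (0.3047, 0.1523) → max |·| = 0.3047

0.3047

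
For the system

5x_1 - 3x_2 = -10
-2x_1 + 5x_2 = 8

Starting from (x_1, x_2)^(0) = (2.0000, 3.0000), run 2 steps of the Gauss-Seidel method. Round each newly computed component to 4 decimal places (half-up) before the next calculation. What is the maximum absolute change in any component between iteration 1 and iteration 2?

0.8880

Iteration 1:
  x_1 = (-10 - (-3)·3.0000) / (5) = -0.2000
  x_2 = (8 - (-2)·-0.2000) / (5) = 1.5200
Iteration 2:
  x_1 = (-10 - (-3)·1.5200) / (5) = -1.0880
  x_2 = (8 - (-2)·-1.0880) / (5) = 1.1648
Change: (-0.8880, -0.3552) → max |·| = 0.8880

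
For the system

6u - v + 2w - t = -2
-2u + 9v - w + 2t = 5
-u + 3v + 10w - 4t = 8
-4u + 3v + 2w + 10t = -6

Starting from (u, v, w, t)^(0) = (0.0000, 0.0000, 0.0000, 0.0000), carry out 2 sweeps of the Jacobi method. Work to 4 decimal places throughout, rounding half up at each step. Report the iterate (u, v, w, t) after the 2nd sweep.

(-0.6074, 0.7037, 0.3600, -1.0600)

Iteration 1:
  u = (-2 - (-1)·0.0000 - (2)·0.0000 - (-1)·0.0000) / (6) = -0.3333
  v = (5 - (-2)·0.0000 - (-1)·0.0000 - (2)·0.0000) / (9) = 0.5556
  w = (8 - (-1)·0.0000 - (3)·0.0000 - (-4)·0.0000) / (10) = 0.8000
  t = (-6 - (-4)·0.0000 - (3)·0.0000 - (2)·0.0000) / (10) = -0.6000
Iteration 2:
  u = (-2 - (-1)·0.5556 - (2)·0.8000 - (-1)·-0.6000) / (6) = -0.6074
  v = (5 - (-2)·-0.3333 - (-1)·0.8000 - (2)·-0.6000) / (9) = 0.7037
  w = (8 - (-1)·-0.3333 - (3)·0.5556 - (-4)·-0.6000) / (10) = 0.3600
  t = (-6 - (-4)·-0.3333 - (3)·0.5556 - (2)·0.8000) / (10) = -1.0600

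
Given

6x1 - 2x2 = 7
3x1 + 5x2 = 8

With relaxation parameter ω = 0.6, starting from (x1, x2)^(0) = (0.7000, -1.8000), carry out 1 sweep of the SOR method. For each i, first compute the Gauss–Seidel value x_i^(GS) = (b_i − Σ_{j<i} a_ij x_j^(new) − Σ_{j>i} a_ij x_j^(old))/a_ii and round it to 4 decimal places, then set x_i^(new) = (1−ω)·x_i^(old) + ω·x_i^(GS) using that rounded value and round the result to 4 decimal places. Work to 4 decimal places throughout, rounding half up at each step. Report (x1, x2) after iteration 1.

Iteration 1:
  x1: GS value = (7 - (-2)·-1.8000) / (6) = 0.5667;  x1 ← (1−ω)·0.7000 + ω·0.5667 = 0.6200
  x2: GS value = (8 - (3)·0.6200) / (5) = 1.2280;  x2 ← (1−ω)·-1.8000 + ω·1.2280 = 0.0168

(0.6200, 0.0168)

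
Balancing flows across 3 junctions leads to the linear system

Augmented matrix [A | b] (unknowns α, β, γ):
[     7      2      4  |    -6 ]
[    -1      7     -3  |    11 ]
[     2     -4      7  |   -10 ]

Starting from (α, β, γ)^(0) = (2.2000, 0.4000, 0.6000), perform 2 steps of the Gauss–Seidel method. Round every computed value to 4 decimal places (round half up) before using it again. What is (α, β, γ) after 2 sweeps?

(-1.2599, 1.3419, -0.3018)

Iteration 1:
  α = (-6 - (2)·0.4000 - (4)·0.6000) / (7) = -1.3143
  β = (11 - (-1)·-1.3143 - (-3)·0.6000) / (7) = 1.6408
  γ = (-10 - (2)·-1.3143 - (-4)·1.6408) / (7) = -0.1155
Iteration 2:
  α = (-6 - (2)·1.6408 - (4)·-0.1155) / (7) = -1.2599
  β = (11 - (-1)·-1.2599 - (-3)·-0.1155) / (7) = 1.3419
  γ = (-10 - (2)·-1.2599 - (-4)·1.3419) / (7) = -0.3018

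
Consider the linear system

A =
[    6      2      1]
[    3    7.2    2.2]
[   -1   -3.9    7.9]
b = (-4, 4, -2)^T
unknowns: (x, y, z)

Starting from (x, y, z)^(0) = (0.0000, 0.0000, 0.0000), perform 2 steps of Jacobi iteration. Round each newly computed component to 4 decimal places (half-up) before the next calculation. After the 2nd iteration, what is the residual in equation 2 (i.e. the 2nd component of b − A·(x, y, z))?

0.0113

Iteration 1:
  x = (-4 - (2)·0.0000 - (1)·0.0000) / (6) = -0.6667
  y = (4 - (3)·0.0000 - (2.2)·0.0000) / (7.2) = 0.5556
  z = (-2 - (-1)·0.0000 - (-3.9)·0.0000) / (7.9) = -0.2532
Iteration 2:
  x = (-4 - (2)·0.5556 - (1)·-0.2532) / (6) = -0.8097
  y = (4 - (3)·-0.6667 - (2.2)·-0.2532) / (7.2) = 0.9107
  z = (-2 - (-1)·-0.6667 - (-3.9)·0.5556) / (7.9) = -0.0633
Residual b − A·x = (-0.8999, 0.0113, 1.2421)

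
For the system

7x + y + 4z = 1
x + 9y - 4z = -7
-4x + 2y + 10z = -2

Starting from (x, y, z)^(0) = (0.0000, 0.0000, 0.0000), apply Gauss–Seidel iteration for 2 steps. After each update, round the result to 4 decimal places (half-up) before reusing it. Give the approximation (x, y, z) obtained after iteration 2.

(0.2472, -0.7982, 0.0585)

Iteration 1:
  x = (1 - (1)·0.0000 - (4)·0.0000) / (7) = 0.1429
  y = (-7 - (1)·0.1429 - (-4)·0.0000) / (9) = -0.7937
  z = (-2 - (-4)·0.1429 - (2)·-0.7937) / (10) = 0.0159
Iteration 2:
  x = (1 - (1)·-0.7937 - (4)·0.0159) / (7) = 0.2472
  y = (-7 - (1)·0.2472 - (-4)·0.0159) / (9) = -0.7982
  z = (-2 - (-4)·0.2472 - (2)·-0.7982) / (10) = 0.0585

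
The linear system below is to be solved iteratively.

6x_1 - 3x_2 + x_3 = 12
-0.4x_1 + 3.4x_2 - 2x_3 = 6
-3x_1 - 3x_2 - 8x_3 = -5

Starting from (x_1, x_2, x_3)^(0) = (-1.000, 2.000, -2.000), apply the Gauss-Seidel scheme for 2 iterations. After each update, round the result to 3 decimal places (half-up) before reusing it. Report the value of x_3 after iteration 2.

-0.931

Iteration 1:
  x_1 = (12 - (-3)·2.000 - (1)·-2.000) / (6) = 3.333
  x_2 = (6 - (-0.4)·3.333 - (-2)·-2.000) / (3.4) = 0.980
  x_3 = (-5 - (-3)·3.333 - (-3)·0.980) / (-8) = -0.992
Iteration 2:
  x_1 = (12 - (-3)·0.980 - (1)·-0.992) / (6) = 2.655
  x_2 = (6 - (-0.4)·2.655 - (-2)·-0.992) / (3.4) = 1.494
  x_3 = (-5 - (-3)·2.655 - (-3)·1.494) / (-8) = -0.931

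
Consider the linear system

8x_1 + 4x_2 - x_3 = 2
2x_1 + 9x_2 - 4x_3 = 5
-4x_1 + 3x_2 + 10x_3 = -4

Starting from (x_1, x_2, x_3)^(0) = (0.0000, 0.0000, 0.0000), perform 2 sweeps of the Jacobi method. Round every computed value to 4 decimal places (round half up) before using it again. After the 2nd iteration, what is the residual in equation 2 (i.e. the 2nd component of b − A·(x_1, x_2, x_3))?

Iteration 1:
  x_1 = (2 - (4)·0.0000 - (-1)·0.0000) / (8) = 0.2500
  x_2 = (5 - (2)·0.0000 - (-4)·0.0000) / (9) = 0.5556
  x_3 = (-4 - (-4)·0.0000 - (3)·0.0000) / (10) = -0.4000
Iteration 2:
  x_1 = (2 - (4)·0.5556 - (-1)·-0.4000) / (8) = -0.0778
  x_2 = (5 - (2)·0.2500 - (-4)·-0.4000) / (9) = 0.3222
  x_3 = (-4 - (-4)·0.2500 - (3)·0.5556) / (10) = -0.4667
Residual b − A·x = (0.8669, 0.3890, -0.6108)

0.3890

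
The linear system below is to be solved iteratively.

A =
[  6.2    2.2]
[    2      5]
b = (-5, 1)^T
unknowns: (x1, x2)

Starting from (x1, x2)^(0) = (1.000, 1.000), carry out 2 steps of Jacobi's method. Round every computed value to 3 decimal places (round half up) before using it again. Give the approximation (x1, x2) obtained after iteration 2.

Iteration 1:
  x1 = (-5 - (2.2)·1.000) / (6.2) = -1.161
  x2 = (1 - (2)·1.000) / (5) = -0.200
Iteration 2:
  x1 = (-5 - (2.2)·-0.200) / (6.2) = -0.735
  x2 = (1 - (2)·-1.161) / (5) = 0.664

(-0.735, 0.664)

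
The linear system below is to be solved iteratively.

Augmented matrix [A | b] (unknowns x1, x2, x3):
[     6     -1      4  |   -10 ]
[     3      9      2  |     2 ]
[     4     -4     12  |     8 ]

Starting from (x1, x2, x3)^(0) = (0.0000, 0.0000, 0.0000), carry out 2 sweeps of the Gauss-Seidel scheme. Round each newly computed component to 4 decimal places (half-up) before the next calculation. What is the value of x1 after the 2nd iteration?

-2.5247

Iteration 1:
  x1 = (-10 - (-1)·0.0000 - (4)·0.0000) / (6) = -1.6667
  x2 = (2 - (3)·-1.6667 - (2)·0.0000) / (9) = 0.7778
  x3 = (8 - (4)·-1.6667 - (-4)·0.7778) / (12) = 1.4815
Iteration 2:
  x1 = (-10 - (-1)·0.7778 - (4)·1.4815) / (6) = -2.5247
  x2 = (2 - (3)·-2.5247 - (2)·1.4815) / (9) = 0.7346
  x3 = (8 - (4)·-2.5247 - (-4)·0.7346) / (12) = 1.7531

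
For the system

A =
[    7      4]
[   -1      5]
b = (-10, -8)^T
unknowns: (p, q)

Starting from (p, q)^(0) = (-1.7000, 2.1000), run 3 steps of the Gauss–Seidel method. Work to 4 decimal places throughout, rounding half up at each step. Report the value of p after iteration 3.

-0.4898

Iteration 1:
  p = (-10 - (4)·2.1000) / (7) = -2.6286
  q = (-8 - (-1)·-2.6286) / (5) = -2.1257
Iteration 2:
  p = (-10 - (4)·-2.1257) / (7) = -0.2139
  q = (-8 - (-1)·-0.2139) / (5) = -1.6428
Iteration 3:
  p = (-10 - (4)·-1.6428) / (7) = -0.4898
  q = (-8 - (-1)·-0.4898) / (5) = -1.6980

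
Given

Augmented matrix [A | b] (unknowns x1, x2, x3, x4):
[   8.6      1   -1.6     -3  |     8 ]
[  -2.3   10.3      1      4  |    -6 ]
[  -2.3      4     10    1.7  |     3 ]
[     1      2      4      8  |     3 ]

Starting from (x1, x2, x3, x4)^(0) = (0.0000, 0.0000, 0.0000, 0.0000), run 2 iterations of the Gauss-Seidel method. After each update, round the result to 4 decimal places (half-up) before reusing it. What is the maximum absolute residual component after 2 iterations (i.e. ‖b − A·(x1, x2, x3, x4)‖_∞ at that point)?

Iteration 1:
  x1 = (8 - (1)·0.0000 - (-1.6)·0.0000 - (-3)·0.0000) / (8.6) = 0.9302
  x2 = (-6 - (-2.3)·0.9302 - (1)·0.0000 - (4)·0.0000) / (10.3) = -0.3748
  x3 = (3 - (-2.3)·0.9302 - (4)·-0.3748 - (1.7)·0.0000) / (10) = 0.6639
  x4 = (3 - (1)·0.9302 - (2)·-0.3748 - (4)·0.6639) / (8) = 0.0205
Iteration 2:
  x1 = (8 - (1)·-0.3748 - (-1.6)·0.6639 - (-3)·0.0205) / (8.6) = 1.1045
  x2 = (-6 - (-2.3)·1.1045 - (1)·0.6639 - (4)·0.0205) / (10.3) = -0.4083
  x3 = (3 - (-2.3)·1.1045 - (4)·-0.4083 - (1.7)·0.0205) / (10) = 0.7139
  x4 = (3 - (1)·1.1045 - (2)·-0.4083 - (4)·0.7139) / (8) = -0.0179
Residual b − A·x = (-0.0019, 0.1035, 0.0650, -0.0003); ∞-norm = 0.1035

0.1035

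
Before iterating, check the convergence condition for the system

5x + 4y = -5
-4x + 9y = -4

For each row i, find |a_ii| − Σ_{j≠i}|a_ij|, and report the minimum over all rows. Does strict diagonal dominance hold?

row 1: |5| − (4) = 1
row 2: |9| − (4) = 5
minimum over rows = 1 → strictly diagonally dominant (convergence guaranteed)

1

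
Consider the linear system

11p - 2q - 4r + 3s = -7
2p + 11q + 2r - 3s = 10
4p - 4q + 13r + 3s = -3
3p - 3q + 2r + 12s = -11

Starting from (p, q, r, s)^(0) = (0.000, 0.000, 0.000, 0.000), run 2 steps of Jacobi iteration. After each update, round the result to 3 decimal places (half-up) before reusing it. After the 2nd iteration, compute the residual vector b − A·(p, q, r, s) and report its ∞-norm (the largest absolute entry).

Iteration 1:
  p = (-7 - (-2)·0.000 - (-4)·0.000 - (3)·0.000) / (11) = -0.636
  q = (10 - (2)·0.000 - (2)·0.000 - (-3)·0.000) / (11) = 0.909
  r = (-3 - (4)·0.000 - (-4)·0.000 - (3)·0.000) / (13) = -0.231
  s = (-11 - (3)·0.000 - (-3)·0.000 - (2)·0.000) / (12) = -0.917
Iteration 2:
  p = (-7 - (-2)·0.909 - (-4)·-0.231 - (3)·-0.917) / (11) = -0.305
  q = (10 - (2)·-0.636 - (2)·-0.231 - (-3)·-0.917) / (11) = 0.817
  r = (-3 - (4)·-0.636 - (-4)·0.909 - (3)·-0.917) / (13) = 0.456
  s = (-11 - (3)·-0.636 - (-3)·0.909 - (2)·-0.231) / (12) = -0.492
Residual b − A·x = (1.289, -0.765, -2.964, -2.642); ∞-norm = 2.964

2.964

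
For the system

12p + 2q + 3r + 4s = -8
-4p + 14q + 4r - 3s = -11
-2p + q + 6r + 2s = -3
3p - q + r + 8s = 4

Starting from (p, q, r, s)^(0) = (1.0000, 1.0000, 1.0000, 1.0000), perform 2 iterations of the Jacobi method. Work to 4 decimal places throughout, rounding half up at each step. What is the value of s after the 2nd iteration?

Iteration 1:
  p = (-8 - (2)·1.0000 - (3)·1.0000 - (4)·1.0000) / (12) = -1.4167
  q = (-11 - (-4)·1.0000 - (4)·1.0000 - (-3)·1.0000) / (14) = -0.5714
  r = (-3 - (-2)·1.0000 - (1)·1.0000 - (2)·1.0000) / (6) = -0.6667
  s = (4 - (3)·1.0000 - (-1)·1.0000 - (1)·1.0000) / (8) = 0.1250
Iteration 2:
  p = (-8 - (2)·-0.5714 - (3)·-0.6667 - (4)·0.1250) / (12) = -0.4464
  q = (-11 - (-4)·-1.4167 - (4)·-0.6667 - (-3)·0.1250) / (14) = -0.9732
  r = (-3 - (-2)·-1.4167 - (1)·-0.5714 - (2)·0.1250) / (6) = -0.9187
  s = (4 - (3)·-1.4167 - (-1)·-0.5714 - (1)·-0.6667) / (8) = 1.0432

1.0432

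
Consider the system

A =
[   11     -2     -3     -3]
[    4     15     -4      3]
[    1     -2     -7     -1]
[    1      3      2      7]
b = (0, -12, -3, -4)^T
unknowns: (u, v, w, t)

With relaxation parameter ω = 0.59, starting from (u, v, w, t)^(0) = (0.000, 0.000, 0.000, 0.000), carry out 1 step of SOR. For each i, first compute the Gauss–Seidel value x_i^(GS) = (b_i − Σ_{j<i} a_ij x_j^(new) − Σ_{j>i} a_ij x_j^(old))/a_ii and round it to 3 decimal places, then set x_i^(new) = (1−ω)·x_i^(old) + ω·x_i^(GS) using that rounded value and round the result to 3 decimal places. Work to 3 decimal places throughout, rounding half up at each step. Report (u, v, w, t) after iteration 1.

(0.000, -0.472, 0.332, -0.274)

Iteration 1:
  u: GS value = (0 - (-2)·0.000 - (-3)·0.000 - (-3)·0.000) / (11) = 0.000;  u ← (1−ω)·0.000 + ω·0.000 = 0.000
  v: GS value = (-12 - (4)·0.000 - (-4)·0.000 - (3)·0.000) / (15) = -0.800;  v ← (1−ω)·0.000 + ω·-0.800 = -0.472
  w: GS value = (-3 - (1)·0.000 - (-2)·-0.472 - (-1)·0.000) / (-7) = 0.563;  w ← (1−ω)·0.000 + ω·0.563 = 0.332
  t: GS value = (-4 - (1)·0.000 - (3)·-0.472 - (2)·0.332) / (7) = -0.464;  t ← (1−ω)·0.000 + ω·-0.464 = -0.274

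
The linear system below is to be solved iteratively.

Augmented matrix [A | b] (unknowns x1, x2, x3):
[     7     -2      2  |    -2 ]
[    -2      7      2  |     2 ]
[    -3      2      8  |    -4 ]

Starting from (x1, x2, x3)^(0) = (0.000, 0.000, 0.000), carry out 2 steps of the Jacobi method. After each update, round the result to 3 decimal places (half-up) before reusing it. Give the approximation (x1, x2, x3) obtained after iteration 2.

(-0.061, 0.347, -0.679)

Iteration 1:
  x1 = (-2 - (-2)·0.000 - (2)·0.000) / (7) = -0.286
  x2 = (2 - (-2)·0.000 - (2)·0.000) / (7) = 0.286
  x3 = (-4 - (-3)·0.000 - (2)·0.000) / (8) = -0.500
Iteration 2:
  x1 = (-2 - (-2)·0.286 - (2)·-0.500) / (7) = -0.061
  x2 = (2 - (-2)·-0.286 - (2)·-0.500) / (7) = 0.347
  x3 = (-4 - (-3)·-0.286 - (2)·0.286) / (8) = -0.679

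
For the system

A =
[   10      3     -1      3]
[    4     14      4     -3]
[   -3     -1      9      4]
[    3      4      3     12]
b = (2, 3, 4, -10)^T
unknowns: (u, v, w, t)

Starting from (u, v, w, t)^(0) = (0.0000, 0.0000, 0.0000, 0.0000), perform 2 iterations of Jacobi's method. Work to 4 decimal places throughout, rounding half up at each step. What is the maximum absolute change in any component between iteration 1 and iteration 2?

0.4609

Iteration 1:
  u = (2 - (3)·0.0000 - (-1)·0.0000 - (3)·0.0000) / (10) = 0.2000
  v = (3 - (4)·0.0000 - (4)·0.0000 - (-3)·0.0000) / (14) = 0.2143
  w = (4 - (-3)·0.0000 - (-1)·0.0000 - (4)·0.0000) / (9) = 0.4444
  t = (-10 - (3)·0.0000 - (4)·0.0000 - (3)·0.0000) / (12) = -0.8333
Iteration 2:
  u = (2 - (3)·0.2143 - (-1)·0.4444 - (3)·-0.8333) / (10) = 0.4301
  v = (3 - (4)·0.2000 - (4)·0.4444 - (-3)·-0.8333) / (14) = -0.1484
  w = (4 - (-3)·0.2000 - (-1)·0.2143 - (4)·-0.8333) / (9) = 0.9053
  t = (-10 - (3)·0.2000 - (4)·0.2143 - (3)·0.4444) / (12) = -1.0659
Change: (0.2301, -0.3627, 0.4609, -0.2326) → max |·| = 0.4609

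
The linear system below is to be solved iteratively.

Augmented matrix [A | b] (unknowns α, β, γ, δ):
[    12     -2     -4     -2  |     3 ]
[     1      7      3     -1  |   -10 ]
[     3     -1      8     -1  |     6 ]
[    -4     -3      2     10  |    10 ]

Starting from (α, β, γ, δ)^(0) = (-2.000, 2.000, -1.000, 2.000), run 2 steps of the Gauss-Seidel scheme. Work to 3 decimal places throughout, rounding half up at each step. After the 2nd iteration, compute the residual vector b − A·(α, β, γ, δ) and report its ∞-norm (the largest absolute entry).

Iteration 1:
  α = (3 - (-2)·2.000 - (-4)·-1.000 - (-2)·2.000) / (12) = 0.583
  β = (-10 - (1)·0.583 - (3)·-1.000 - (-1)·2.000) / (7) = -0.798
  γ = (6 - (3)·0.583 - (-1)·-0.798 - (-1)·2.000) / (8) = 0.682
  δ = (10 - (-4)·0.583 - (-3)·-0.798 - (2)·0.682) / (10) = 0.857
Iteration 2:
  α = (3 - (-2)·-0.798 - (-4)·0.682 - (-2)·0.857) / (12) = 0.487
  β = (-10 - (1)·0.487 - (3)·0.682 - (-1)·0.857) / (7) = -1.668
  γ = (6 - (3)·0.487 - (-1)·-1.668 - (-1)·0.857) / (8) = 0.466
  δ = (10 - (-4)·0.487 - (-3)·-1.668 - (2)·0.466) / (10) = 0.601
Residual b − A·x = (-3.114, 0.392, -0.256, 0.002); ∞-norm = 3.114

3.114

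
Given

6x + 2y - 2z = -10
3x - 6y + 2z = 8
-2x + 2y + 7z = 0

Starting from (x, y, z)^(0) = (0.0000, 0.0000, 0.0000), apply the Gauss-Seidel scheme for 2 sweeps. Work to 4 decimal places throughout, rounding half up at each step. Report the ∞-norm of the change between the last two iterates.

Iteration 1:
  x = (-10 - (2)·0.0000 - (-2)·0.0000) / (6) = -1.6667
  y = (8 - (3)·-1.6667 - (2)·0.0000) / (-6) = -2.1667
  z = (0 - (-2)·-1.6667 - (2)·-2.1667) / (7) = 0.1429
Iteration 2:
  x = (-10 - (2)·-2.1667 - (-2)·0.1429) / (6) = -0.8968
  y = (8 - (3)·-0.8968 - (2)·0.1429) / (-6) = -1.7341
  z = (0 - (-2)·-0.8968 - (2)·-1.7341) / (7) = 0.2392
Change: (0.7699, 0.4326, 0.0963) → max |·| = 0.7699

0.7699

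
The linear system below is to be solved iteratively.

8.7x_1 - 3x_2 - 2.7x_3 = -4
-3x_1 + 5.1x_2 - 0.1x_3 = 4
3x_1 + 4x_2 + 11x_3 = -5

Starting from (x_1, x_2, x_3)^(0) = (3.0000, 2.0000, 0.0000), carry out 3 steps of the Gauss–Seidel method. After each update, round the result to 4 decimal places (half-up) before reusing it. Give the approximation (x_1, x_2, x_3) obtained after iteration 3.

Iteration 1:
  x_1 = (-4 - (-3)·2.0000 - (-2.7)·0.0000) / (8.7) = 0.2299
  x_2 = (4 - (-3)·0.2299 - (-0.1)·0.0000) / (5.1) = 0.9195
  x_3 = (-5 - (3)·0.2299 - (4)·0.9195) / (11) = -0.8516
Iteration 2:
  x_1 = (-4 - (-3)·0.9195 - (-2.7)·-0.8516) / (8.7) = -0.4070
  x_2 = (4 - (-3)·-0.4070 - (-0.1)·-0.8516) / (5.1) = 0.5282
  x_3 = (-5 - (3)·-0.4070 - (4)·0.5282) / (11) = -0.5356
Iteration 3:
  x_1 = (-4 - (-3)·0.5282 - (-2.7)·-0.5356) / (8.7) = -0.4439
  x_2 = (4 - (-3)·-0.4439 - (-0.1)·-0.5356) / (5.1) = 0.5127
  x_3 = (-5 - (3)·-0.4439 - (4)·0.5127) / (11) = -0.5199

(-0.4439, 0.5127, -0.5199)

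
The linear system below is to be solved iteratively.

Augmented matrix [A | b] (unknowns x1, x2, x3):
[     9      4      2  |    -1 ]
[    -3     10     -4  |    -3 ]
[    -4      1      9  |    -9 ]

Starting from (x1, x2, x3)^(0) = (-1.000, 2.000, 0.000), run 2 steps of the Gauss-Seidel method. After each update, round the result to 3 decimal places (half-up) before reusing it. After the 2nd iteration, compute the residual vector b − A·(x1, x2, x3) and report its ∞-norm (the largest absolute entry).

2.656

Iteration 1:
  x1 = (-1 - (4)·2.000 - (2)·0.000) / (9) = -1.000
  x2 = (-3 - (-3)·-1.000 - (-4)·0.000) / (10) = -0.600
  x3 = (-9 - (-4)·-1.000 - (1)·-0.600) / (9) = -1.378
Iteration 2:
  x1 = (-1 - (4)·-0.600 - (2)·-1.378) / (9) = 0.462
  x2 = (-3 - (-3)·0.462 - (-4)·-1.378) / (10) = -0.713
  x3 = (-9 - (-4)·0.462 - (1)·-0.713) / (9) = -0.715
Residual b − A·x = (-0.876, 2.656, -0.004); ∞-norm = 2.656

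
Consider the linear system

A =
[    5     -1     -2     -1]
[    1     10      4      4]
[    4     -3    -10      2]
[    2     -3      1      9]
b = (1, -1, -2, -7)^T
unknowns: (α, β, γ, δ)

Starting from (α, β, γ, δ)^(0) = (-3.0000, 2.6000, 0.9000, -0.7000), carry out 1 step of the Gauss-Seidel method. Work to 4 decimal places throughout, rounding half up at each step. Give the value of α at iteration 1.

Iteration 1:
  α = (1 - (-1)·2.6000 - (-2)·0.9000 - (-1)·-0.7000) / (5) = 0.9400
  β = (-1 - (1)·0.9400 - (4)·0.9000 - (4)·-0.7000) / (10) = -0.2740
  γ = (-2 - (4)·0.9400 - (-3)·-0.2740 - (2)·-0.7000) / (-10) = 0.5182
  δ = (-7 - (2)·0.9400 - (-3)·-0.2740 - (1)·0.5182) / (9) = -1.1356

0.9400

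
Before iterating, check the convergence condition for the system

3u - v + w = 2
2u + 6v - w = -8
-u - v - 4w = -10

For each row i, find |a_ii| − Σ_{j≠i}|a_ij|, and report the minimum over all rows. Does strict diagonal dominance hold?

1

row 1: |3| − (1+1) = 1
row 2: |6| − (2+1) = 3
row 3: |-4| − (1+1) = 2
minimum over rows = 1 → strictly diagonally dominant (convergence guaranteed)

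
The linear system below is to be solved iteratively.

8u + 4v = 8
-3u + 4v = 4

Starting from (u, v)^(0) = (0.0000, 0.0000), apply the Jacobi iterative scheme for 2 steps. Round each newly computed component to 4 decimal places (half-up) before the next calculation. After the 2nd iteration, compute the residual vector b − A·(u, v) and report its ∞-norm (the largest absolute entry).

3.0000

Iteration 1:
  u = (8 - (4)·0.0000) / (8) = 1.0000
  v = (4 - (-3)·0.0000) / (4) = 1.0000
Iteration 2:
  u = (8 - (4)·1.0000) / (8) = 0.5000
  v = (4 - (-3)·1.0000) / (4) = 1.7500
Residual b − A·x = (-3.0000, -1.5000); ∞-norm = 3.0000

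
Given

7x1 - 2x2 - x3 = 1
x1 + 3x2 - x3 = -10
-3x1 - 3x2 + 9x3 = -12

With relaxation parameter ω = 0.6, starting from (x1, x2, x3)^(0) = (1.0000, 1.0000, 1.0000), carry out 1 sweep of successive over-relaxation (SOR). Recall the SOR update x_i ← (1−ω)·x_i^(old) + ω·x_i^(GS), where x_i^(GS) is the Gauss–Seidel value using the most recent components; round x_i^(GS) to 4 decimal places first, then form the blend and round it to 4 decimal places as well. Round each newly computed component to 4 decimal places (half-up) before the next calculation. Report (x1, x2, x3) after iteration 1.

(0.7428, -1.5486, -0.5611)

Iteration 1:
  x1: GS value = (1 - (-2)·1.0000 - (-1)·1.0000) / (7) = 0.5714;  x1 ← (1−ω)·1.0000 + ω·0.5714 = 0.7428
  x2: GS value = (-10 - (1)·0.7428 - (-1)·1.0000) / (3) = -3.2476;  x2 ← (1−ω)·1.0000 + ω·-3.2476 = -1.5486
  x3: GS value = (-12 - (-3)·0.7428 - (-3)·-1.5486) / (9) = -1.6019;  x3 ← (1−ω)·1.0000 + ω·-1.6019 = -0.5611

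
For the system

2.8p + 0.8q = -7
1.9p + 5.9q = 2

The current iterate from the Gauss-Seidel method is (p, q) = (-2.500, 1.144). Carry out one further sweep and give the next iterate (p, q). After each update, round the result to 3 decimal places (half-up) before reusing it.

One sweep:
  p = (-7 - (0.8)·1.144) / (2.8) = -2.827
  q = (2 - (1.9)·-2.827) / (5.9) = 1.249

(-2.827, 1.249)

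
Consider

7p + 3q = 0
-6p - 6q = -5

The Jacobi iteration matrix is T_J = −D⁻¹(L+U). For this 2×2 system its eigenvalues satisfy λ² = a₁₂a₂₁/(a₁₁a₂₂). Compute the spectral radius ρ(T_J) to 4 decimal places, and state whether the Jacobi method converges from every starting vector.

a₁₂a₂₁/(a₁₁a₂₂) = (3)·(-6) / ((7)·(-6)) = 0.428571
ρ = √|0.428571| = √0.428571 = 0.6547
ρ < 1, so Jacobi converges

0.6547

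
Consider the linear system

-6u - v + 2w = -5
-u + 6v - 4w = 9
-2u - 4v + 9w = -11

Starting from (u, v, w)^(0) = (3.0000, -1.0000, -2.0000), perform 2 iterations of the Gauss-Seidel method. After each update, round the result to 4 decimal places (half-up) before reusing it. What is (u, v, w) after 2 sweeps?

Iteration 1:
  u = (-5 - (-1)·-1.0000 - (2)·-2.0000) / (-6) = 0.3333
  v = (9 - (-1)·0.3333 - (-4)·-2.0000) / (6) = 0.2222
  w = (-11 - (-2)·0.3333 - (-4)·0.2222) / (9) = -1.0494
Iteration 2:
  u = (-5 - (-1)·0.2222 - (2)·-1.0494) / (-6) = 0.4465
  v = (9 - (-1)·0.4465 - (-4)·-1.0494) / (6) = 0.8748
  w = (-11 - (-2)·0.4465 - (-4)·0.8748) / (9) = -0.7342

(0.4465, 0.8748, -0.7342)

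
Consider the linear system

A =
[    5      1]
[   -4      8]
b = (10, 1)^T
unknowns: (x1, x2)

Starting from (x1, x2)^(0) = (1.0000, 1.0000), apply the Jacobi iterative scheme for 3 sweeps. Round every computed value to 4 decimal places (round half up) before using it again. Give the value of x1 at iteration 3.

Iteration 1:
  x1 = (10 - (1)·1.0000) / (5) = 1.8000
  x2 = (1 - (-4)·1.0000) / (8) = 0.6250
Iteration 2:
  x1 = (10 - (1)·0.6250) / (5) = 1.8750
  x2 = (1 - (-4)·1.8000) / (8) = 1.0250
Iteration 3:
  x1 = (10 - (1)·1.0250) / (5) = 1.7950
  x2 = (1 - (-4)·1.8750) / (8) = 1.0625

1.7950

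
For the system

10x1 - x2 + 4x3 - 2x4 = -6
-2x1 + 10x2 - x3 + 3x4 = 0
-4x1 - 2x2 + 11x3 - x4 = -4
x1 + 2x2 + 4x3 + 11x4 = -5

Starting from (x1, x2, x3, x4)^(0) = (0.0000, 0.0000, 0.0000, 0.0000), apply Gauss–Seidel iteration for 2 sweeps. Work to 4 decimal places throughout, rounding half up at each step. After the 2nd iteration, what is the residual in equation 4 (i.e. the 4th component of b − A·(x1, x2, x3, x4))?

Iteration 1:
  x1 = (-6 - (-1)·0.0000 - (4)·0.0000 - (-2)·0.0000) / (10) = -0.6000
  x2 = (0 - (-2)·-0.6000 - (-1)·0.0000 - (3)·0.0000) / (10) = -0.1200
  x3 = (-4 - (-4)·-0.6000 - (-2)·-0.1200 - (-1)·0.0000) / (11) = -0.6036
  x4 = (-5 - (1)·-0.6000 - (2)·-0.1200 - (4)·-0.6036) / (11) = -0.1587
Iteration 2:
  x1 = (-6 - (-1)·-0.1200 - (4)·-0.6036 - (-2)·-0.1587) / (10) = -0.4023
  x2 = (0 - (-2)·-0.4023 - (-1)·-0.6036 - (3)·-0.1587) / (10) = -0.0932
  x3 = (-4 - (-4)·-0.4023 - (-2)·-0.0932 - (-1)·-0.1587) / (11) = -0.5413
  x4 = (-5 - (1)·-0.4023 - (2)·-0.0932 - (4)·-0.5413) / (11) = -0.2042
Residual b − A·x = (-0.3134, 0.1987, -0.0455, 0.0001)

0.0001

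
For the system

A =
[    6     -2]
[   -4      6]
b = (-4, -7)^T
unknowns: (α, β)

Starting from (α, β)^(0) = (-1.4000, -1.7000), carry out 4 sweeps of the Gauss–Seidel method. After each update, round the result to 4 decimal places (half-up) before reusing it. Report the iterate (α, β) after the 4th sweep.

(-1.3558, -2.0705)

Iteration 1:
  α = (-4 - (-2)·-1.7000) / (6) = -1.2333
  β = (-7 - (-4)·-1.2333) / (6) = -1.9889
Iteration 2:
  α = (-4 - (-2)·-1.9889) / (6) = -1.3296
  β = (-7 - (-4)·-1.3296) / (6) = -2.0531
Iteration 3:
  α = (-4 - (-2)·-2.0531) / (6) = -1.3510
  β = (-7 - (-4)·-1.3510) / (6) = -2.0673
Iteration 4:
  α = (-4 - (-2)·-2.0673) / (6) = -1.3558
  β = (-7 - (-4)·-1.3558) / (6) = -2.0705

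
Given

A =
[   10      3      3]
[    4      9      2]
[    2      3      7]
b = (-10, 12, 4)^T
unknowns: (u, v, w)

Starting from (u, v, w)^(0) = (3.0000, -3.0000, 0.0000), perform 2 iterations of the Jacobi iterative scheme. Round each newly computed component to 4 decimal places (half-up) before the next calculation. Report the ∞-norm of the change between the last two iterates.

1.2000

Iteration 1:
  u = (-10 - (3)·-3.0000 - (3)·0.0000) / (10) = -0.1000
  v = (12 - (4)·3.0000 - (2)·0.0000) / (9) = 0.0000
  w = (4 - (2)·3.0000 - (3)·-3.0000) / (7) = 1.0000
Iteration 2:
  u = (-10 - (3)·0.0000 - (3)·1.0000) / (10) = -1.3000
  v = (12 - (4)·-0.1000 - (2)·1.0000) / (9) = 1.1556
  w = (4 - (2)·-0.1000 - (3)·0.0000) / (7) = 0.6000
Change: (-1.2000, 1.1556, -0.4000) → max |·| = 1.2000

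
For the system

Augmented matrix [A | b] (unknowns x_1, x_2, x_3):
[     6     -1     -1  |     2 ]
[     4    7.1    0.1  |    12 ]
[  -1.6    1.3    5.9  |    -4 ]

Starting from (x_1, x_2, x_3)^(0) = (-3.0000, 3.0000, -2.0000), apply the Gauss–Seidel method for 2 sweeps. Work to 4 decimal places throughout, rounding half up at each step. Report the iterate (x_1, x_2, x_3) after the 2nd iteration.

(0.4296, 1.4602, -0.8832)

Iteration 1:
  x_1 = (2 - (-1)·3.0000 - (-1)·-2.0000) / (6) = 0.5000
  x_2 = (12 - (4)·0.5000 - (0.1)·-2.0000) / (7.1) = 1.4366
  x_3 = (-4 - (-1.6)·0.5000 - (1.3)·1.4366) / (5.9) = -0.8589
Iteration 2:
  x_1 = (2 - (-1)·1.4366 - (-1)·-0.8589) / (6) = 0.4296
  x_2 = (12 - (4)·0.4296 - (0.1)·-0.8589) / (7.1) = 1.4602
  x_3 = (-4 - (-1.6)·0.4296 - (1.3)·1.4602) / (5.9) = -0.8832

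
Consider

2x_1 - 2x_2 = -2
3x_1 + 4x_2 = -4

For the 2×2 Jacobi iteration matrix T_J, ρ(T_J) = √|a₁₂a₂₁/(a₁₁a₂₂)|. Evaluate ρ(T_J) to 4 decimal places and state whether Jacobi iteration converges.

0.8660

a₁₂a₂₁/(a₁₁a₂₂) = (-2)·(3) / ((2)·(4)) = -0.750000
ρ = √|-0.750000| = √0.750000 = 0.8660
ρ < 1, so Jacobi converges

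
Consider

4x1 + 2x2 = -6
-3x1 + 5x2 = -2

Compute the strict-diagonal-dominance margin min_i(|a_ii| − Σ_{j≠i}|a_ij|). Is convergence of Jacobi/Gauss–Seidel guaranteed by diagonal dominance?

row 1: |4| − (2) = 2
row 2: |5| − (3) = 2
minimum over rows = 2 → strictly diagonally dominant (convergence guaranteed)

2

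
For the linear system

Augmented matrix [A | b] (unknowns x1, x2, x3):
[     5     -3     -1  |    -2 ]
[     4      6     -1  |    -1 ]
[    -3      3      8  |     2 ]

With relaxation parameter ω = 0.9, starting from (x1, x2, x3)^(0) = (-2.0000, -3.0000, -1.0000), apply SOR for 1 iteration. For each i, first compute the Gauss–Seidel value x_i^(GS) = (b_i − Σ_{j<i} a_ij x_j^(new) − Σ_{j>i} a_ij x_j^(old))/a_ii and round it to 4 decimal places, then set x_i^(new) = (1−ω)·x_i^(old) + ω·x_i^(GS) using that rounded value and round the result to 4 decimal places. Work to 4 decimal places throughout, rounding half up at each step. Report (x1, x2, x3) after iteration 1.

(-2.3600, 0.8160, -0.9469)

Iteration 1:
  x1: GS value = (-2 - (-3)·-3.0000 - (-1)·-1.0000) / (5) = -2.4000;  x1 ← (1−ω)·-2.0000 + ω·-2.4000 = -2.3600
  x2: GS value = (-1 - (4)·-2.3600 - (-1)·-1.0000) / (6) = 1.2400;  x2 ← (1−ω)·-3.0000 + ω·1.2400 = 0.8160
  x3: GS value = (2 - (-3)·-2.3600 - (3)·0.8160) / (8) = -0.9410;  x3 ← (1−ω)·-1.0000 + ω·-0.9410 = -0.9469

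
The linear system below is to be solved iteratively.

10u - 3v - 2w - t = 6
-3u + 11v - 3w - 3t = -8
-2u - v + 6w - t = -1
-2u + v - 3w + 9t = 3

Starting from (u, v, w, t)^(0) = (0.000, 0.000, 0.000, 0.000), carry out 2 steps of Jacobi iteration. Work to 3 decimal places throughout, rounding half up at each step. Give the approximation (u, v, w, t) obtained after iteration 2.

Iteration 1:
  u = (6 - (-3)·0.000 - (-2)·0.000 - (-1)·0.000) / (10) = 0.600
  v = (-8 - (-3)·0.000 - (-3)·0.000 - (-3)·0.000) / (11) = -0.727
  w = (-1 - (-2)·0.000 - (-1)·0.000 - (-1)·0.000) / (6) = -0.167
  t = (3 - (-2)·0.000 - (1)·0.000 - (-3)·0.000) / (9) = 0.333
Iteration 2:
  u = (6 - (-3)·-0.727 - (-2)·-0.167 - (-1)·0.333) / (10) = 0.382
  v = (-8 - (-3)·0.600 - (-3)·-0.167 - (-3)·0.333) / (11) = -0.518
  w = (-1 - (-2)·0.600 - (-1)·-0.727 - (-1)·0.333) / (6) = -0.032
  t = (3 - (-2)·0.600 - (1)·-0.727 - (-3)·-0.167) / (9) = 0.492

(0.382, -0.518, -0.032, 0.492)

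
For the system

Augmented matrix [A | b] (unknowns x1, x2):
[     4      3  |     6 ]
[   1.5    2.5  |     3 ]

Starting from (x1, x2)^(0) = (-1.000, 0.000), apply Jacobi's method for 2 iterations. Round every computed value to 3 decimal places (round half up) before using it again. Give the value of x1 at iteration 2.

0.150

Iteration 1:
  x1 = (6 - (3)·0.000) / (4) = 1.500
  x2 = (3 - (1.5)·-1.000) / (2.5) = 1.800
Iteration 2:
  x1 = (6 - (3)·1.800) / (4) = 0.150
  x2 = (3 - (1.5)·1.500) / (2.5) = 0.300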